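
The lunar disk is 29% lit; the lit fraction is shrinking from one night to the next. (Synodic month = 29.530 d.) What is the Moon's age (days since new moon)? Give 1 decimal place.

From f = (1 − cos θ)/2: cos θ = 1 − 2×0.29 = 0.420; arccos → 65.2°.
Waning ⇒ past full, so θ = 360° − 65.2° = 294.8°.
That fraction of the synodic month is 294.8/360 × 29.530 d ≈ 24.18 d.

24.2 days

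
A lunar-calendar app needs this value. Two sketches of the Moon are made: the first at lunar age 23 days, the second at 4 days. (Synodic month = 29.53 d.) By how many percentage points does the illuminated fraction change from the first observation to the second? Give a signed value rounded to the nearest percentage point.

First observation: θ = 360°·23/29.53 = 280.4°, so f = 0.410.
Second observation: θ = 48.8°, f = 0.170.
Δf = 0.170 − 0.410 = -0.239, i.e. -24 pp.

-24 percentage points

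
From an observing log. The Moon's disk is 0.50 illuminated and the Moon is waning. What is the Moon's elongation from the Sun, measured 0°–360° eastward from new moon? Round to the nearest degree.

270°

cos θ = 1 − 2f = 0.000, giving a principal value of 90.0°.
Since the Moon is past full (waning), take the reflex angle: θ = 360° − 90.0° = 270.0°.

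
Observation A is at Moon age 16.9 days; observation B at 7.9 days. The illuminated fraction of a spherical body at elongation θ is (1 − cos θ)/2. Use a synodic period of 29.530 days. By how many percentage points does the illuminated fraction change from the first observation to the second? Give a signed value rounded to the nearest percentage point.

First observation: θ = 360°·16.9/29.530 = 206.0°, so f = 0.949.
Second observation: θ = 96.3°, f = 0.555.
Δf = 0.555 − 0.949 = -0.394, i.e. -39 pp.

-39 pp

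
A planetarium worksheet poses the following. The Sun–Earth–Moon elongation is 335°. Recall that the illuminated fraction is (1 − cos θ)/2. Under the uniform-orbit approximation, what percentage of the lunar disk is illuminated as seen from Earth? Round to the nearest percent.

cos 335° = 0.906, so f = (1 − 0.906)/2 = 0.047, i.e. 5%.

5%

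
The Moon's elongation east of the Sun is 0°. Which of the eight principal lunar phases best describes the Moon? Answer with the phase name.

0° lies in the new moon sector of the 8-phase cycle.

new moon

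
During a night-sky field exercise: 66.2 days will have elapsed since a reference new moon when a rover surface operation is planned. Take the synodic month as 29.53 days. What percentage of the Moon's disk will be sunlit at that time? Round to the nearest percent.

47%

Reduce mod P: 66.2 − 2×29.53 = 7.14 d into the current lunation.
Phase angle: θ = 360°·(7.14 d)/(29.53 d) = 87.0°.
cos 87.0° = 0.052, so f = (1 − 0.052)/2 = 0.474, so 47%.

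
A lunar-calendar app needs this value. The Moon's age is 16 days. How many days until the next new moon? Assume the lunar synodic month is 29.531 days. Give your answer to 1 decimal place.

13.5 days

The next new moon completes the synodic month: 29.531 − 16 = 13.531 days.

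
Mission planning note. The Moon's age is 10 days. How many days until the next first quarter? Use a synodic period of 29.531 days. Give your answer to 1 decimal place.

26.9 days

First quarter occurs at elongation 90°, i.e. at age 29.531 × 90/360 = 7.383 d.
This lunation's first quarter (7.383 d) has passed, so add one period: 36.914 − 10 = 26.914 days.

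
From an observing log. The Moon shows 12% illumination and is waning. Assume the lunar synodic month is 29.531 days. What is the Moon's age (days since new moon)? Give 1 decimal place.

26.2 days

Invert f = (1 − cos θ)/2 to get cos θ = 1 − 2(0.12) = 0.760, hence θ₀ = arccos 0.760 = 40.5°.
Since the Moon is past full (waning), take the reflex angle: θ = 360° − 40.5° = 319.5°.
At 360°/29.531 d per day, 319.5° corresponds to 26.21 days.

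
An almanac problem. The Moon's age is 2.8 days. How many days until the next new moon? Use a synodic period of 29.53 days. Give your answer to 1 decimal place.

The next new moon completes the synodic month: 29.53 − 2.8 = 26.730 days.

26.7 days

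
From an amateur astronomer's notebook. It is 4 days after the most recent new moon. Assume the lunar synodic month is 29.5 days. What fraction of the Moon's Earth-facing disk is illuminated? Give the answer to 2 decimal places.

Elongation θ = 360° × 4/29.5 ≈ 48.8°.
cos 48.8° = 0.659, so f = (1 − 0.659)/2 = 0.171.

0.17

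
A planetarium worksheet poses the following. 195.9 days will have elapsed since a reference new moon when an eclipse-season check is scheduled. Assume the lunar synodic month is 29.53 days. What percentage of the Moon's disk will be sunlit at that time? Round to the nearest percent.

195.9 d spans 6 complete synodic months (6 × 29.53 = 177.18 d) plus 18.72 d.
Phase angle: θ = 360°·(18.72 d)/(29.53 d) = 228.2°.
With cos θ = (-0.666), the lit fraction is (1 − (-0.666))/2 ≈ 0.833, so 83%.

83%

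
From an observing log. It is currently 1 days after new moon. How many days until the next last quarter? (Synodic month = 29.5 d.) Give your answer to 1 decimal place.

Last quarter is 0.75 of the way through the cycle: age 0.75 × 29.5 = 22.125 d.
That is 22.125 − 1 = 21.125 days ahead.

21.1 days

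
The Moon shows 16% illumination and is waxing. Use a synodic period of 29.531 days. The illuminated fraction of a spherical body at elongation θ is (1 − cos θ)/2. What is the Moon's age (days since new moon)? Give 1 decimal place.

From f = (1 − cos θ)/2: cos θ = 1 − 2×0.16 = 0.680; arccos → 47.2°.
Before full moon the principal value applies: θ = 47.2°.
That fraction of the synodic month is 47.2/360 × 29.531 d ≈ 3.87 d.

3.9 days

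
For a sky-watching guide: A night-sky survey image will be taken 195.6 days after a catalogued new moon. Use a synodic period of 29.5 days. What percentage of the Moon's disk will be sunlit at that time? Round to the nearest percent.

84%

195.6/29.5 = 6.631 lunations, so 6 complete cycles and 18.60 d into the next.
Phase angle: θ = 360°·(18.60 d)/(29.5 d) = 227.0°.
cos 227.0° = (-0.682), so f = (1 − (-0.682))/2 = 0.841, so 84%.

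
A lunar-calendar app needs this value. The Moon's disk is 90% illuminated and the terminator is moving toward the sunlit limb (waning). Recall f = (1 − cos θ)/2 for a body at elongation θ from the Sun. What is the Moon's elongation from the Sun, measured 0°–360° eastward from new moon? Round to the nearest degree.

Invert f = (1 − cos θ)/2 to get cos θ = 1 − 2(0.90) = -0.800, hence θ₀ = arccos -0.800 = 143.1°.
Since the Moon is past full (waning), take the reflex angle: θ = 360° − 143.1° = 216.9°.

217°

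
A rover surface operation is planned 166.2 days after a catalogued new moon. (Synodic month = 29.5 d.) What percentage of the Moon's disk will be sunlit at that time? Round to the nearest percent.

83%

Reduce mod P: 166.2 − 5×29.5 = 18.70 d into the current lunation.
Elongation θ = 360° × 18.70/29.5 ≈ 228.2°.
Illuminated fraction = (1 − cos 228.2°)/2 = (1 − (-0.666))/2 ≈ 0.833, so 83%.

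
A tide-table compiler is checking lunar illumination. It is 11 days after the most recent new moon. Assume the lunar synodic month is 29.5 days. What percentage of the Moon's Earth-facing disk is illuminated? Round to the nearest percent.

85%

Elongation θ = 360° × 11/29.5 ≈ 134.2°.
With cos θ = (-0.698), the lit fraction is (1 − (-0.698))/2 ≈ 0.849, so 85%.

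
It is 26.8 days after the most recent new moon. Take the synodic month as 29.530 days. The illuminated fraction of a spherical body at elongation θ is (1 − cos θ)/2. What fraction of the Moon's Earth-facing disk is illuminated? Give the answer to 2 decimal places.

The Moon has covered 26.8/29.530 of its cycle, so θ ≈ 360° × 26.8/29.530 = 326.7°.
With cos θ = 0.836, the lit fraction is (1 − 0.836)/2 ≈ 0.082.

0.08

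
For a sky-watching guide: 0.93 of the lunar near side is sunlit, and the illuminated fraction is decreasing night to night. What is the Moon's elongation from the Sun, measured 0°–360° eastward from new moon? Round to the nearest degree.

cos θ = 1 − 2f = -0.860, giving a principal value of 149.3°.
A waning Moon lies in 180°–360°, so θ = 360° − 149.3° = 210.7°.

211°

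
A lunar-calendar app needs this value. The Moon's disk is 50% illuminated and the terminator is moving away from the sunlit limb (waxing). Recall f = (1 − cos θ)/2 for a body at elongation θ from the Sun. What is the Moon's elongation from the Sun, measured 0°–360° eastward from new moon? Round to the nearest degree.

Invert f = (1 − cos θ)/2 to get cos θ = 1 − 2(0.50) = 0.000, hence θ₀ = arccos 0.000 = 90.0°.
Before full moon the principal value applies: θ = 90.0°.

90°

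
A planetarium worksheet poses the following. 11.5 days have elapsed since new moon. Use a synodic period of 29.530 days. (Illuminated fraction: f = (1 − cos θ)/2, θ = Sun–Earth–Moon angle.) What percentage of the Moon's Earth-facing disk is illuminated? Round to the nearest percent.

88%

Elongation θ = 360° × 11.5/29.530 ≈ 140.2°.
With cos θ = (-0.768), the lit fraction is (1 − (-0.768))/2 ≈ 0.884, so 88%.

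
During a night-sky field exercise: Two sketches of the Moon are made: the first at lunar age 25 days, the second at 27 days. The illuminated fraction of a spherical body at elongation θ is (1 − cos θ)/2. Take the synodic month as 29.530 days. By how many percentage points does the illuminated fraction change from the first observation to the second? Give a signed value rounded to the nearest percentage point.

θ₁ = 360° × 25/29.530 = 304.8°, f₁ = (1 − cos θ₁)/2 = 0.215.
θ₂ = 360° × 27/29.530 = 329.2°, f₂ = (1 − cos θ₂)/2 = 0.071.
Change = f₂ − f₁ = -0.144 → -14 percentage points.

-14 pp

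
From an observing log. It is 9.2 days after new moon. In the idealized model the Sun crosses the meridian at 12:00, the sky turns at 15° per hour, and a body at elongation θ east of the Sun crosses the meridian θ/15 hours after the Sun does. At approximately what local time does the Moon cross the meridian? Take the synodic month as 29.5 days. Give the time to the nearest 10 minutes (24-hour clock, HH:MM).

Elongation θ = 360° × 9.2/29.5 ≈ 112.3°.
At 15° of sky rotation per hour, 112.3° corresponds to a 7.48 h lag.
12:00 + 7.485 h ≈ 19:29 → 19:30 to the nearest ten minutes.

19:30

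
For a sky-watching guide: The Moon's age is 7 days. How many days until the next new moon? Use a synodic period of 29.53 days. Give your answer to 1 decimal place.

The next new moon completes the synodic month: 29.53 − 7 = 22.530 days.

22.5 days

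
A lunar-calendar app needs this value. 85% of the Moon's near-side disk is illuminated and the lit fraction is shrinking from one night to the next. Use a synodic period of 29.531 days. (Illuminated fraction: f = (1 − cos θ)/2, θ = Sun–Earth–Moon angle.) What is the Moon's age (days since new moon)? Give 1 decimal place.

18.5 days

cos θ = 1 − 2f = -0.700, giving a principal value of 134.4°.
Since the Moon is past full (waning), take the reflex angle: θ = 360° − 134.4° = 225.6°.
That fraction of the synodic month is 225.6/360 × 29.531 d ≈ 18.50 d.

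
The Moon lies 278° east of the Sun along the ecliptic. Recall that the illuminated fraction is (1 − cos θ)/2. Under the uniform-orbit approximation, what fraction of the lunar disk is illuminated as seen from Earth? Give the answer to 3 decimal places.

cos 278° = 0.139, so f = (1 − 0.139)/2 = 0.430.

0.430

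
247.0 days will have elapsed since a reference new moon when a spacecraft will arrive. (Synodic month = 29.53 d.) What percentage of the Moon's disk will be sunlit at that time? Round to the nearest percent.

247.0 d spans 8 complete synodic months (8 × 29.53 = 236.24 d) plus 10.76 d.
The Moon has covered 10.76/29.53 of its cycle, so θ ≈ 360° × 10.76/29.53 = 131.2°.
Illuminated fraction = (1 − cos 131.2°)/2 = (1 − (-0.658))/2 ≈ 0.829, so 83%.

83%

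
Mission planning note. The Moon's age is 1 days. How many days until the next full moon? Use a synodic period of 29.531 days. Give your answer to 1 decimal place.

13.8 days

Full moon is 0.5 of the way through the cycle: age 0.5 × 29.531 = 14.765 d.
That is 14.765 − 1 = 13.765 days ahead.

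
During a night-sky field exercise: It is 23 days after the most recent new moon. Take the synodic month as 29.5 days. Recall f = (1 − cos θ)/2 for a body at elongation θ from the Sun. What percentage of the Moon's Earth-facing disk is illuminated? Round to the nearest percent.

The Moon has covered 23/29.5 of its cycle, so θ ≈ 360° × 23/29.5 = 280.7°.
Illuminated fraction = (1 − cos 280.7°)/2 = (1 − 0.185)/2 ≈ 0.407, so 41%.

41%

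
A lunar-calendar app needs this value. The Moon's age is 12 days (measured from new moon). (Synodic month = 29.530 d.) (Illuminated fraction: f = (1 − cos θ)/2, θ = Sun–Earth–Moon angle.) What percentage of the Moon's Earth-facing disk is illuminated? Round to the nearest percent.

Elongation θ = 360° × 12/29.530 ≈ 146.3°.
cos 146.3° = (-0.832), so f = (1 − (-0.832))/2 = 0.916, so 92%.

92%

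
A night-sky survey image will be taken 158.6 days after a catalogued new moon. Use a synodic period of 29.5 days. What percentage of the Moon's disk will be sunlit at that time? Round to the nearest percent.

158.6 d spans 5 complete synodic months (5 × 29.5 = 147.50 d) plus 11.10 d.
Elongation θ = 360° × 11.10/29.5 ≈ 135.5°.
cos 135.5° = (-0.713), so f = (1 − (-0.713))/2 = 0.856, so 86%.

86%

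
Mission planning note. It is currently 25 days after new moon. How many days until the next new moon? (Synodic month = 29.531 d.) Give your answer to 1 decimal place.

4.5 days

One full lunation from the last new moon is 29.531 d; remaining = 29.531 − 25 = 4.531 d.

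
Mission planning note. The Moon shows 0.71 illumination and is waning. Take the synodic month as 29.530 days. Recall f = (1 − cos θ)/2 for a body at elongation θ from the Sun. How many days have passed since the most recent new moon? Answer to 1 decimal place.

cos θ = 1 − 2f = -0.420, giving a principal value of 114.8°.
Since the Moon is past full (waning), take the reflex angle: θ = 360° − 114.8° = 245.2°.
Age = 29.530 × 245.2°/360° ≈ 20.11 days.

20.1 days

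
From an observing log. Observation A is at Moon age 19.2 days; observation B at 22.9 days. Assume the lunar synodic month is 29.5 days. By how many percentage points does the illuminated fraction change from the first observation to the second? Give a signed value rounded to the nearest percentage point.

θ₁ = 360° × 19.2/29.5 = 234.3°, f₁ = (1 − cos θ₁)/2 = 0.792.
θ₂ = 360° × 22.9/29.5 = 279.5°, f₂ = (1 − cos θ₂)/2 = 0.418.
Change = f₂ − f₁ = -0.374 → -37 percentage points.

-37 percentage points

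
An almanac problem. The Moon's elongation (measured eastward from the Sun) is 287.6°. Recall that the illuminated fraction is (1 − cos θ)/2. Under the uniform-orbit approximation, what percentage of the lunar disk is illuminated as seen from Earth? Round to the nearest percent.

35%

f = (1 − cos 287.6°)/2 = (1 − 0.302)/2 ≈ 0.349, i.e. 35%.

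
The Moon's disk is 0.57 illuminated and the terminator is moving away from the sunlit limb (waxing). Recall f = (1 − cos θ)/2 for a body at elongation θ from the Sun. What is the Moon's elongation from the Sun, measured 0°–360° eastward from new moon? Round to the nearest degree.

98°

Invert f = (1 − cos θ)/2 to get cos θ = 1 − 2(0.57) = -0.140, hence θ₀ = arccos -0.140 = 98.0°.
The Moon is waxing (0°–180°), so θ = 98.0° directly.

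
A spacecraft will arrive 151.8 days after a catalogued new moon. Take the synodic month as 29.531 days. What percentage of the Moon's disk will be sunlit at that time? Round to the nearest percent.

151.8/29.531 = 5.140 lunations, so 5 complete cycles and 4.15 d into the next.
The Moon has covered 4.15/29.531 of its cycle, so θ ≈ 360° × 4.15/29.531 = 50.5°.
cos 50.5° = 0.636, so f = (1 − 0.636)/2 = 0.182, so 18%.

18%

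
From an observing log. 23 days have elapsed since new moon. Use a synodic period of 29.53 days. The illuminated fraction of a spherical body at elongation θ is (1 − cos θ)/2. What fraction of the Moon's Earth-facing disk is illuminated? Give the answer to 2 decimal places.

0.41

The Moon has covered 23/29.53 of its cycle, so θ ≈ 360° × 23/29.53 = 280.4°.
cos 280.4° = 0.180, so f = (1 − 0.180)/2 = 0.410.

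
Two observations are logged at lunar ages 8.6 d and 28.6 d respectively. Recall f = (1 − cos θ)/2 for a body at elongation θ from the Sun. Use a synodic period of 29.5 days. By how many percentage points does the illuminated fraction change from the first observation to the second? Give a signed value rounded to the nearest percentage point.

-62 pp

θ₁ = 360° × 8.6/29.5 = 104.9°, f₁ = (1 − cos θ₁)/2 = 0.629.
θ₂ = 360° × 28.6/29.5 = 349.0°, f₂ = (1 − cos θ₂)/2 = 0.009.
Change = f₂ − f₁ = -0.620 → -62 percentage points.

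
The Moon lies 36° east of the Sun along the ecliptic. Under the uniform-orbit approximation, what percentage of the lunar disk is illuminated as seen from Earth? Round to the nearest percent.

cos 36° = 0.809, so f = (1 − 0.809)/2 = 0.095, i.e. 10%.

10%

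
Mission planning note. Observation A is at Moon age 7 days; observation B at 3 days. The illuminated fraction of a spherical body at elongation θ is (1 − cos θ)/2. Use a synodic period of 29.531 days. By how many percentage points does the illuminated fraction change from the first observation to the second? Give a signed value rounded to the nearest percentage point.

θ₁ = 360° × 7/29.531 = 85.3°, f₁ = (1 − cos θ₁)/2 = 0.459.
θ₂ = 360° × 3/29.531 = 36.6°, f₂ = (1 − cos θ₂)/2 = 0.098.
Change = f₂ − f₁ = -0.361 → -36 percentage points.

-36 pp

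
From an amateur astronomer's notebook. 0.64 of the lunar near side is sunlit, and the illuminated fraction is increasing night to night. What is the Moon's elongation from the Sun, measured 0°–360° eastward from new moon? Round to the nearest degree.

106°

Invert f = (1 − cos θ)/2 to get cos θ = 1 − 2(0.64) = -0.280, hence θ₀ = arccos -0.280 = 106.3°.
The Moon is waxing (0°–180°), so θ = 106.3° directly.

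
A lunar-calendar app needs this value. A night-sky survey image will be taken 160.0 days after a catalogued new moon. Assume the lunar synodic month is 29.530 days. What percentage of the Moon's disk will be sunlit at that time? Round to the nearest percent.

160.0 d spans 5 complete synodic months (5 × 29.530 = 147.65 d) plus 12.35 d.
Phase angle: θ = 360°·(12.35 d)/(29.530 d) = 150.6°.
With cos θ = (-0.871), the lit fraction is (1 − (-0.871))/2 ≈ 0.935, so 94%.

94%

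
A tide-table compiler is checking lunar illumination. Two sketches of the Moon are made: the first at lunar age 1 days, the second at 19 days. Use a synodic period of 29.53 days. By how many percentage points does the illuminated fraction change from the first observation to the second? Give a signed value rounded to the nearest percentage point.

First observation: θ = 360°·1/29.53 = 12.2°, so f = 0.011.
Second observation: θ = 231.6°, f = 0.810.
Δf = 0.810 − 0.011 = +0.799, i.e. +80 pp.

+80 percentage points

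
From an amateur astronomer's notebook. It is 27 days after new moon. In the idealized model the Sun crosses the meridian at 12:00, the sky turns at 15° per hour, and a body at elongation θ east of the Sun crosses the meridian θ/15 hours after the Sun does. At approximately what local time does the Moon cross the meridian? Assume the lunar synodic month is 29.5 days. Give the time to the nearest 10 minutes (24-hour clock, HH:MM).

10:00

Phase angle: θ = 360°·(27 d)/(29.5 d) = 329.5°.
The Moon trails the Sun by θ/15 = 329.5/15 ≈ 21.97 hours.
12:00 + 21.966 h ≈ 09:58 → 10:00 to the nearest ten minutes.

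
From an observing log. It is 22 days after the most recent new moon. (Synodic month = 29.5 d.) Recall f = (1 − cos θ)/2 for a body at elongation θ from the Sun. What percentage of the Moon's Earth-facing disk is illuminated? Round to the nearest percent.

51%

Phase angle: θ = 360°·(22 d)/(29.5 d) = 268.5°.
cos 268.5° = (-0.027), so f = (1 − (-0.027))/2 = 0.513, so 51%.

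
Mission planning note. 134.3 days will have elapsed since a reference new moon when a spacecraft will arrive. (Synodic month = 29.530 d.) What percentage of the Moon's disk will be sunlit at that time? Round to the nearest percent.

134.3/29.530 = 4.548 lunations, so 4 complete cycles and 16.18 d into the next.
Elongation θ = 360° × 16.18/29.530 ≈ 197.3°.
With cos θ = (-0.955), the lit fraction is (1 − (-0.955))/2 ≈ 0.978, so 98%.

98%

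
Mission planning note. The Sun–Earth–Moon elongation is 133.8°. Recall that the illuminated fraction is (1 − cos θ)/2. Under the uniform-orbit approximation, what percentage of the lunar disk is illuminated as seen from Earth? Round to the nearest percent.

cos 133.8° = (-0.692), so f = (1 − (-0.692))/2 = 0.846, i.e. 85%.

85%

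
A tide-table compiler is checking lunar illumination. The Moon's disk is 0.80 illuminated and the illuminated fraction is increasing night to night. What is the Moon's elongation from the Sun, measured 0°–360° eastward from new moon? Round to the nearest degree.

From f = (1 − cos θ)/2: cos θ = 1 − 2×0.80 = -0.600; arccos → 126.9°.
The Moon is waxing (0°–180°), so θ = 126.9° directly.

127°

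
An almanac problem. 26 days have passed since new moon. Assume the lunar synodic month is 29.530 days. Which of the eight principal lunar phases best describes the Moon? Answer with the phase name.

At 26/29.530 of the cycle, θ ≈ 317° — the waning crescent range.

waning crescent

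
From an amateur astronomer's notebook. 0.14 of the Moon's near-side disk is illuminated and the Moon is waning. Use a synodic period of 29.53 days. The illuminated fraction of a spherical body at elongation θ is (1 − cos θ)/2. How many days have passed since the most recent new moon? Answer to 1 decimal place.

From f = (1 − cos θ)/2: cos θ = 1 − 2×0.14 = 0.720; arccos → 43.9°.
A waning Moon lies in 180°–360°, so θ = 360° − 43.9° = 316.1°.
At 360°/29.53 d per day, 316.1° corresponds to 25.93 days.

25.9 days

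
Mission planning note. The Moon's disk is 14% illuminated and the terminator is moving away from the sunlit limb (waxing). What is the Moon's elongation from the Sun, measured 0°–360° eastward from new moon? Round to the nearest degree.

From f = (1 − cos θ)/2: cos θ = 1 − 2×0.14 = 0.720; arccos → 43.9°.
The Moon is waxing (0°–180°), so θ = 43.9° directly.

44°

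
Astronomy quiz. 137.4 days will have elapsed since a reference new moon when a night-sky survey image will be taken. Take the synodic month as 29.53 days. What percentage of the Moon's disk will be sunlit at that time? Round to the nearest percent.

137.4/29.53 = 4.653 lunations, so 4 complete cycles and 19.28 d into the next.
Elongation θ = 360° × 19.28/29.53 ≈ 235.0°.
cos 235.0° = (-0.573), so f = (1 − (-0.573))/2 = 0.786, so 79%.

79%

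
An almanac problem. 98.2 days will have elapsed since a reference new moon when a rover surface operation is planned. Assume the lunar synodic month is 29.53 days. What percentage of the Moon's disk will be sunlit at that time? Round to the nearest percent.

73%

Reduce mod P: 98.2 − 3×29.53 = 9.61 d into the current lunation.
The Moon has covered 9.61/29.53 of its cycle, so θ ≈ 360° × 9.61/29.53 = 117.2°.
With cos θ = (-0.456), the lit fraction is (1 − (-0.456))/2 ≈ 0.728, so 73%.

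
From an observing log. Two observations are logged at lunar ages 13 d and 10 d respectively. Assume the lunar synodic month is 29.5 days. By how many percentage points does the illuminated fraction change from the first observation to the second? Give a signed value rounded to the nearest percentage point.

First observation: θ = 360°·13/29.5 = 158.6°, so f = 0.966.
Second observation: θ = 122.0°, f = 0.765.
Δf = 0.765 − 0.966 = -0.200, i.e. -20 pp.

-20 percentage points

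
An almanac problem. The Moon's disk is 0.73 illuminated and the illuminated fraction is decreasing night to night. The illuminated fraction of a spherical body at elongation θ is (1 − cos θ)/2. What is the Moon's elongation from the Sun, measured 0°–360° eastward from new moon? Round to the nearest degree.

Invert f = (1 − cos θ)/2 to get cos θ = 1 − 2(0.73) = -0.460, hence θ₀ = arccos -0.460 = 117.4°.
A waning Moon lies in 180°–360°, so θ = 360° − 117.4° = 242.6°.

243°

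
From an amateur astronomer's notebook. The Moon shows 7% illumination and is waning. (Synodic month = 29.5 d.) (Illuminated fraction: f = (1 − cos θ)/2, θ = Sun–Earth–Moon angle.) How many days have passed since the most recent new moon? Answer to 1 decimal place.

Invert f = (1 − cos θ)/2 to get cos θ = 1 − 2(0.07) = 0.860, hence θ₀ = arccos 0.860 = 30.7°.
Waning ⇒ past full, so θ = 360° − 30.7° = 329.3°.
At 360°/29.5 d per day, 329.3° corresponds to 26.99 days.

27.0 days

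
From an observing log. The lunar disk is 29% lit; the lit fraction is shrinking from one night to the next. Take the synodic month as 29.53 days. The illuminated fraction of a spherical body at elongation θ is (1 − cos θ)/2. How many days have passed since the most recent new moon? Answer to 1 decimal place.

Invert f = (1 − cos θ)/2 to get cos θ = 1 − 2(0.29) = 0.420, hence θ₀ = arccos 0.420 = 65.2°.
A waning Moon lies in 180°–360°, so θ = 360° − 65.2° = 294.8°.
That fraction of the synodic month is 294.8/360 × 29.53 d ≈ 24.18 d.

24.2 days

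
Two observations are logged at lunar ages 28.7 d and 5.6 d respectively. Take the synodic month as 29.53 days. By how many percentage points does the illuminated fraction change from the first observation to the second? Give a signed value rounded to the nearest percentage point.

θ₁ = 360° × 28.7/29.53 = 349.9°, f₁ = (1 − cos θ₁)/2 = 0.008.
θ₂ = 360° × 5.6/29.53 = 68.3°, f₂ = (1 − cos θ₂)/2 = 0.315.
Change = f₂ − f₁ = +0.307 → +31 percentage points.

+31 pp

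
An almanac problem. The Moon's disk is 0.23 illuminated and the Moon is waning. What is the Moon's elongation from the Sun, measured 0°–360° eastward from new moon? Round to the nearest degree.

303°

Invert f = (1 − cos θ)/2 to get cos θ = 1 − 2(0.23) = 0.540, hence θ₀ = arccos 0.540 = 57.3°.
A waning Moon lies in 180°–360°, so θ = 360° − 57.3° = 302.7°.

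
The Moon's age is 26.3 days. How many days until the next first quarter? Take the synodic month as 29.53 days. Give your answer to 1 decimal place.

First quarter occurs at elongation 90°, i.e. at age 29.53 × 90/360 = 7.383 d.
Already past this cycle's first quarter; the next is at 7.383 + 29.53 = 36.913 d, so 36.913 − 26.3 = 10.613 days.

10.6 days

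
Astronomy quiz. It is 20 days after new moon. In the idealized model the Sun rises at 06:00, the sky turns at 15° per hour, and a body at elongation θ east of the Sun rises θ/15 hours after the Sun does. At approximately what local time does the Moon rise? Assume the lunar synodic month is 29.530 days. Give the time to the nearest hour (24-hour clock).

22:00

Phase angle: θ = 360°·(20 d)/(29.530 d) = 243.8°.
Delay after the Sun = 243.8° / (15°/h) ≈ 16.25 h.
06:00 + 16.25 h ≈ 22:15 → 22:00 to the nearest hour.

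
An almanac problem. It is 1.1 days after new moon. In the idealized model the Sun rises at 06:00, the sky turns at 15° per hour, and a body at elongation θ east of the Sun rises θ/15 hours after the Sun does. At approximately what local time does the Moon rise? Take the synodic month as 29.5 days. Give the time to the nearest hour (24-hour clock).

Phase angle: θ = 360°·(1.1 d)/(29.5 d) = 13.4°.
The Moon trails the Sun by θ/15 = 13.4/15 ≈ 0.89 hours.
06:00 + 0.89 h ≈ 06:54 → 07:00 to the nearest hour.

07:00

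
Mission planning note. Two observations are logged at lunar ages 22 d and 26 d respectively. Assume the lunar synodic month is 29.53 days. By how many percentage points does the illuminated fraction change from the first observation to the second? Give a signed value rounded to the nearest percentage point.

First observation: θ = 360°·22/29.53 = 268.2°, so f = 0.516.
Second observation: θ = 317.0°, f = 0.135.
Δf = 0.135 − 0.516 = -0.381, i.e. -38 pp.

-38 percentage points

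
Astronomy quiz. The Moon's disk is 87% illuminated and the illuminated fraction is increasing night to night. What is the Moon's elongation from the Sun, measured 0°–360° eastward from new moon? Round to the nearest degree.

138°

From f = (1 − cos θ)/2: cos θ = 1 − 2×0.87 = -0.740; arccos → 137.7°.
Waxing ⇒ before full, so θ = 137.7°.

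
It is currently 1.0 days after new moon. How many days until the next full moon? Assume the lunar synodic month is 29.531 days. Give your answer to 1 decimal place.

Full moon is 0.5 of the way through the cycle: age 0.5 × 29.531 = 14.765 d.
So 13.765 days remain (14.765 − 1.0).

13.8 days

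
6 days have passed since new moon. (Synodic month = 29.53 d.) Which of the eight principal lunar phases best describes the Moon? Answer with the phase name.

θ ≈ 360° × 6/29.53 = 73°, which falls in the first quarter sector.

first quarter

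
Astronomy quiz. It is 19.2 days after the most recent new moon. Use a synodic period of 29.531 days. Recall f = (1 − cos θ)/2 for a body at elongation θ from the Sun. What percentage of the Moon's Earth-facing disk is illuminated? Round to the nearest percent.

The Moon has covered 19.2/29.531 of its cycle, so θ ≈ 360° × 19.2/29.531 = 234.1°.
With cos θ = (-0.587), the lit fraction is (1 − (-0.587))/2 ≈ 0.793, so 79%.

79%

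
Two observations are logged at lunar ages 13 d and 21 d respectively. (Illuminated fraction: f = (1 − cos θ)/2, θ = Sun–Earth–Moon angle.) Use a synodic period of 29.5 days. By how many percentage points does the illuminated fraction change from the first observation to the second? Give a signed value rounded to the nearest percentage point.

θ₁ = 360° × 13/29.5 = 158.6°, f₁ = (1 − cos θ₁)/2 = 0.966.
θ₂ = 360° × 21/29.5 = 256.3°, f₂ = (1 − cos θ₂)/2 = 0.619.
Change = f₂ − f₁ = -0.347 → -35 percentage points.

-35 pp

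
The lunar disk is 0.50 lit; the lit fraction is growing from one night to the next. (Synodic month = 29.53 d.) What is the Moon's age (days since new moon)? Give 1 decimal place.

7.4 days

From f = (1 − cos θ)/2: cos θ = 1 − 2×0.50 = 0.000; arccos → 90.0°.
Waxing ⇒ before full, so θ = 90.0°.
That fraction of the synodic month is 90.0/360 × 29.53 d ≈ 7.38 d.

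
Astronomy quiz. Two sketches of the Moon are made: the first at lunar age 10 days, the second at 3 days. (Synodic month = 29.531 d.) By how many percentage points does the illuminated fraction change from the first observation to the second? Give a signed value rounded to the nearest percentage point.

-67 pp

θ₁ = 360° × 10/29.531 = 121.9°, f₁ = (1 − cos θ₁)/2 = 0.764.
θ₂ = 360° × 3/29.531 = 36.6°, f₂ = (1 − cos θ₂)/2 = 0.098.
Change = f₂ − f₁ = -0.666 → -67 percentage points.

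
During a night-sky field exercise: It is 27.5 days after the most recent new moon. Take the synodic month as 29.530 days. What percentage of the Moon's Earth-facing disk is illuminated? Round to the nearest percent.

5%

The Moon has covered 27.5/29.530 of its cycle, so θ ≈ 360° × 27.5/29.530 = 335.3°.
Illuminated fraction = (1 − cos 335.3°)/2 = (1 − 0.908)/2 ≈ 0.046, so 5%.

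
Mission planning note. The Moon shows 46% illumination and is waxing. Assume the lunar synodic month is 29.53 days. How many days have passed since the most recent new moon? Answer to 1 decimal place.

cos θ = 1 − 2f = 0.080, giving a principal value of 85.4°.
Waxing ⇒ before full, so θ = 85.4°.
Age = 29.53 × 85.4°/360° ≈ 7.01 days.

7.0 days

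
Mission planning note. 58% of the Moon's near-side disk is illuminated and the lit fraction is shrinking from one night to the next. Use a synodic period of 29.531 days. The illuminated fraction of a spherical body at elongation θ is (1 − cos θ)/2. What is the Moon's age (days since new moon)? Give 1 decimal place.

21.4 days

Invert f = (1 − cos θ)/2 to get cos θ = 1 − 2(0.58) = -0.160, hence θ₀ = arccos -0.160 = 99.2°.
Since the Moon is past full (waning), take the reflex angle: θ = 360° − 99.2° = 260.8°.
That fraction of the synodic month is 260.8/360 × 29.531 d ≈ 21.39 d.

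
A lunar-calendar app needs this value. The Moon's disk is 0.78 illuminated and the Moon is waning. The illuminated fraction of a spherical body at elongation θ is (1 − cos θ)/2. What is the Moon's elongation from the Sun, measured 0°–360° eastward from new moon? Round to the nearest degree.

From f = (1 − cos θ)/2: cos θ = 1 − 2×0.78 = -0.560; arccos → 124.1°.
A waning Moon lies in 180°–360°, so θ = 360° − 124.1° = 235.9°.

236°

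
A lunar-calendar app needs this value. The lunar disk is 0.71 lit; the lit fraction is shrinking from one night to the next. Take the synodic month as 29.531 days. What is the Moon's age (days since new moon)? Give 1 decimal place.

20.1 days

cos θ = 1 − 2f = -0.420, giving a principal value of 114.8°.
Waning ⇒ past full, so θ = 360° − 114.8° = 245.2°.
Age = 29.531 × 245.2°/360° ≈ 20.11 days.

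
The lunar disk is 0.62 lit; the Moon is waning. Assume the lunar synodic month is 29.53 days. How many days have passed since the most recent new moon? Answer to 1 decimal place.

From f = (1 − cos θ)/2: cos θ = 1 − 2×0.62 = -0.240; arccos → 103.9°.
Since the Moon is past full (waning), take the reflex angle: θ = 360° − 103.9° = 256.1°.
That fraction of the synodic month is 256.1/360 × 29.53 d ≈ 21.01 d.

21.0 days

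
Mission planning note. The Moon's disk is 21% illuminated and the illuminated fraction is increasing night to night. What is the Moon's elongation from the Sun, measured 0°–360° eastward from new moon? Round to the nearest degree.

55°

cos θ = 1 − 2f = 0.580, giving a principal value of 54.5°.
The Moon is waxing (0°–180°), so θ = 54.5° directly.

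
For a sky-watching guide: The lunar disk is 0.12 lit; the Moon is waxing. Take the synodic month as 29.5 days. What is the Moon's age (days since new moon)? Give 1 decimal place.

cos θ = 1 − 2f = 0.760, giving a principal value of 40.5°.
Before full moon the principal value applies: θ = 40.5°.
Age = 29.5 × 40.5°/360° ≈ 3.32 days.

3.3 days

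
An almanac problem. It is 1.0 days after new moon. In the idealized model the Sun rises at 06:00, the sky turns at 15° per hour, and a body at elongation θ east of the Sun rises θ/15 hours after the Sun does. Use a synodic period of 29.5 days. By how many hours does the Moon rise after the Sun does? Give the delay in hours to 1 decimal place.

Phase angle: θ = 360°·(1.0 d)/(29.5 d) = 12.2°.
At 15° of sky rotation per hour, 12.2° corresponds to a 0.81 h lag.
So the Moon rises 0.81 h after the Sun.

0.8 h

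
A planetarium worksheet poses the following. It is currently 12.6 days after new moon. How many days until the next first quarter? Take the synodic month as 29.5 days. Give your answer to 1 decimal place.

First quarter occurs at elongation 90°, i.e. at age 29.5 × 90/360 = 7.375 d.
This lunation's first quarter (7.375 d) has passed, so add one period: 36.875 − 12.6 = 24.275 days.

24.3 days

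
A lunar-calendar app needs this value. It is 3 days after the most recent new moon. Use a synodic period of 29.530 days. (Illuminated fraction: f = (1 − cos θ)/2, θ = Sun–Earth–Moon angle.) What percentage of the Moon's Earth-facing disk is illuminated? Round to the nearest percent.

10%

Elongation θ = 360° × 3/29.530 ≈ 36.6°.
With cos θ = 0.803, the lit fraction is (1 − 0.803)/2 ≈ 0.098, so 10%.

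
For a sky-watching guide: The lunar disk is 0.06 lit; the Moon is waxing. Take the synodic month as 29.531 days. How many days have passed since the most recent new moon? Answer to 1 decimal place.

cos θ = 1 − 2f = 0.880, giving a principal value of 28.4°.
Waxing ⇒ before full, so θ = 28.4°.
That fraction of the synodic month is 28.4/360 × 29.531 d ≈ 2.33 d.

2.3 days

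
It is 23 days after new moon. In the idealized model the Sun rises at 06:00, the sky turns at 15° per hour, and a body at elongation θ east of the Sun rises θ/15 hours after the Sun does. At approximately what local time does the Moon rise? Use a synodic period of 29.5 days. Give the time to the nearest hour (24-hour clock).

Elongation θ = 360° × 23/29.5 ≈ 280.7°.
Delay after the Sun = 280.7° / (15°/h) ≈ 18.71 h.
06:00 + 18.71 h ≈ 00:43 → 01:00 to the nearest hour.

01:00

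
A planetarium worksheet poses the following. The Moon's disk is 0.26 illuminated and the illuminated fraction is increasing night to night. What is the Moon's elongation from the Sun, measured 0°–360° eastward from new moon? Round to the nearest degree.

Invert f = (1 − cos θ)/2 to get cos θ = 1 − 2(0.26) = 0.480, hence θ₀ = arccos 0.480 = 61.3°.
Before full moon the principal value applies: θ = 61.3°.

61°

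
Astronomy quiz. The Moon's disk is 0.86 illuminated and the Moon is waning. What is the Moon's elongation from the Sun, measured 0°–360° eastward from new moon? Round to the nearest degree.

Invert f = (1 − cos θ)/2 to get cos θ = 1 − 2(0.86) = -0.720, hence θ₀ = arccos -0.720 = 136.1°.
A waning Moon lies in 180°–360°, so θ = 360° − 136.1° = 223.9°.

224°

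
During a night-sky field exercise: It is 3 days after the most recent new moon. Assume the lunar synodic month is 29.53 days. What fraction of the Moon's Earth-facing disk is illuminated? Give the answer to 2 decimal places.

0.10

The Moon has covered 3/29.53 of its cycle, so θ ≈ 360° × 3/29.53 = 36.6°.
Illuminated fraction = (1 − cos 36.6°)/2 = (1 − 0.803)/2 ≈ 0.098.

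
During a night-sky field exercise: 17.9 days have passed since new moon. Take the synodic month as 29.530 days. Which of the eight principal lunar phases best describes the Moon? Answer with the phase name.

θ ≈ 360° × 17.9/29.530 = 218°, which falls in the waning gibbous sector.

waning gibbous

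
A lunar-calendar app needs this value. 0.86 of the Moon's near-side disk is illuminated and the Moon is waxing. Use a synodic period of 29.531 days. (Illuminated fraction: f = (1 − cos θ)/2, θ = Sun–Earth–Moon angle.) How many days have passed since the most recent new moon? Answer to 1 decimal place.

From f = (1 − cos θ)/2: cos θ = 1 − 2×0.86 = -0.720; arccos → 136.1°.
The Moon is waxing (0°–180°), so θ = 136.1° directly.
Age = 29.531 × 136.1°/360° ≈ 11.16 days.

11.2 days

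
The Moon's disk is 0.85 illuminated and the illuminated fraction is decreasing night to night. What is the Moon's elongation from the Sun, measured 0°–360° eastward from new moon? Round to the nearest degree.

226°

From f = (1 − cos θ)/2: cos θ = 1 − 2×0.85 = -0.700; arccos → 134.4°.
A waning Moon lies in 180°–360°, so θ = 360° − 134.4° = 225.6°.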